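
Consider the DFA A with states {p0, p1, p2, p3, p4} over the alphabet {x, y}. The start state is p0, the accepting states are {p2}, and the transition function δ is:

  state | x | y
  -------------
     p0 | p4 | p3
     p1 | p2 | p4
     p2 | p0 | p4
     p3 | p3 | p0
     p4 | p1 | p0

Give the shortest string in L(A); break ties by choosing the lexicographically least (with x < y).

A breadth-first search from p0 reaches an accepting state first via the path p0 → p4 → p1 → p2 on input xxx.
No string of length < 3 is accepted (BFS exhausts all shorter strings without reaching an accepting state), and xxx is the lexicographically least accepting string of length 3.

xxx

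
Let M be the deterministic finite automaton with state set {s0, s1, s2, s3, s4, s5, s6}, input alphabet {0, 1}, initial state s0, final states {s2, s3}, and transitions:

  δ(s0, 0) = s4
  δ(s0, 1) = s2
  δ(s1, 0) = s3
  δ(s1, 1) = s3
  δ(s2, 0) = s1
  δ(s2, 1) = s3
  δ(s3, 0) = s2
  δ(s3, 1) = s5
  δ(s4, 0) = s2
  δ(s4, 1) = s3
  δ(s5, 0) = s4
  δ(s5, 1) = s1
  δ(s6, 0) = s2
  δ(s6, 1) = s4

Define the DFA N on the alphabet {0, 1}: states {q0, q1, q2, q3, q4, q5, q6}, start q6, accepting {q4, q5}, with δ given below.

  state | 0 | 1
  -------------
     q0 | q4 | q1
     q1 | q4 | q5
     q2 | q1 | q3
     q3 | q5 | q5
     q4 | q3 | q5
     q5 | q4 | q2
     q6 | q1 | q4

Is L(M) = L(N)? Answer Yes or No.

Exploring the product automaton M × N from the start pair (s0, q6), following both machines on each input symbol, reaches 6 state pairs: (s0, q6), (s4, q1), (s2, q4), (s3, q5), (s1, q3), (s5, q2).
M accepts in {s2, s3} and N accepts in {q4, q5}. In every reachable pair the two components are either both accepting — (s2, q4), (s3, q5) — or both non-accepting, so no string is accepted by exactly one of the machines: L(M) \ L(N) and L(N) \ L(M) are both empty.
Hence every string is accepted by M iff it is accepted by N, and the two languages coincide.

Yes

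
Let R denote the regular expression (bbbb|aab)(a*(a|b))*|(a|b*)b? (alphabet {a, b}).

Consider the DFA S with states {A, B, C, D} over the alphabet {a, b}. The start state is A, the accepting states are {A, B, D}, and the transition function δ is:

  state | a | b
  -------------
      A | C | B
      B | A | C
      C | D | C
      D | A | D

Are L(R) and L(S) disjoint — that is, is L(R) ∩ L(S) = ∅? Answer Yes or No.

No

The empty string ε is accepted by both R and S.
Hence L(R) ∩ L(S) ≠ ∅.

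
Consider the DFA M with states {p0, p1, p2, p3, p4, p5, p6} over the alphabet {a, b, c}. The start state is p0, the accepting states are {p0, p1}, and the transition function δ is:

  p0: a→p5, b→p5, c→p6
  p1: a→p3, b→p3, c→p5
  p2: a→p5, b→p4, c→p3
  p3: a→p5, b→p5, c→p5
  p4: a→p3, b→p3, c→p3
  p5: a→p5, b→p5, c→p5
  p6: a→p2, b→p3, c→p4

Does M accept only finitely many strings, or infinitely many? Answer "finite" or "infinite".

The useful states (reachable from p0 and able to reach an accepting state) are {p0}.
Restricted to these states the transition graph has no cycle, so every accepting path has bounded length and L is finite.

finite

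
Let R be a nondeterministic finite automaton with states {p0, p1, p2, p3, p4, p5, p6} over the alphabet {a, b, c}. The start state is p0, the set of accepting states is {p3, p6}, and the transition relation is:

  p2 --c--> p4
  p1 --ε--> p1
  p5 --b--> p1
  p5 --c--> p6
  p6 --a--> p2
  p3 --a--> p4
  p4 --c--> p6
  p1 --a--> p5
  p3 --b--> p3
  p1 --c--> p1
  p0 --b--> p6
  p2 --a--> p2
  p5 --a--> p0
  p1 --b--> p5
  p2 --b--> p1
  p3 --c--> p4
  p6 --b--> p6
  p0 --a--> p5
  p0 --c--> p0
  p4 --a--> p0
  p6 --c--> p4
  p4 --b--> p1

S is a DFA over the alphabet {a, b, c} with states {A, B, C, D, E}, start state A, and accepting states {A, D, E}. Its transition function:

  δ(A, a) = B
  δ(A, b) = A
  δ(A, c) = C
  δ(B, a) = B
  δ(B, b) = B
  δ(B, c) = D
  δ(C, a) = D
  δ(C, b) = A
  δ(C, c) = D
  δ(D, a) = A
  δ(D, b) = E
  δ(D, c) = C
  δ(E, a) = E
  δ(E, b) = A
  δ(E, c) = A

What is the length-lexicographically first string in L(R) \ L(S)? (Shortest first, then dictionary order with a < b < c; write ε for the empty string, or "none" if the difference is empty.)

The string aab is accepted by R but not by S.
No shorter string lies in the difference, and aab is the lexicographically first length-3 string in L(R) \ L(S).

aab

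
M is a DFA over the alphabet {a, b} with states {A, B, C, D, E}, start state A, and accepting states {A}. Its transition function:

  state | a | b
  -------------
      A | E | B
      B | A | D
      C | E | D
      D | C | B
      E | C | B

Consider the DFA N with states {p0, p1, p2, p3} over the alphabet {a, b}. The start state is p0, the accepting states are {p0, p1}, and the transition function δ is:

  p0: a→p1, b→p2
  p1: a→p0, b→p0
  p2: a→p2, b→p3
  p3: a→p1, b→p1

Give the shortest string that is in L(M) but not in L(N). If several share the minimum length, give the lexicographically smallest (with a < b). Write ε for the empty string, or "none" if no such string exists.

ba

The string ba is accepted by M but not by N.
No shorter string lies in the difference, and ba is the lexicographically first length-2 string in L(M) \ L(N).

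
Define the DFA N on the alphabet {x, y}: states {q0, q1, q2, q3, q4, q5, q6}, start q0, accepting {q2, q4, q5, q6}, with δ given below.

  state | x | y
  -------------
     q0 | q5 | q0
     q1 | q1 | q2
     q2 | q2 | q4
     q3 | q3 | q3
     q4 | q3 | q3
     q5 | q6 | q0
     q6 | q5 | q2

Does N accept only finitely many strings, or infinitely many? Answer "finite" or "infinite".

infinite

State q0 is reachable from the start and can reach an accepting state, and it lies on the cycle q0 → q0.
Traversing that cycle any number of times yields accepted strings of unbounded length, so the language is infinite.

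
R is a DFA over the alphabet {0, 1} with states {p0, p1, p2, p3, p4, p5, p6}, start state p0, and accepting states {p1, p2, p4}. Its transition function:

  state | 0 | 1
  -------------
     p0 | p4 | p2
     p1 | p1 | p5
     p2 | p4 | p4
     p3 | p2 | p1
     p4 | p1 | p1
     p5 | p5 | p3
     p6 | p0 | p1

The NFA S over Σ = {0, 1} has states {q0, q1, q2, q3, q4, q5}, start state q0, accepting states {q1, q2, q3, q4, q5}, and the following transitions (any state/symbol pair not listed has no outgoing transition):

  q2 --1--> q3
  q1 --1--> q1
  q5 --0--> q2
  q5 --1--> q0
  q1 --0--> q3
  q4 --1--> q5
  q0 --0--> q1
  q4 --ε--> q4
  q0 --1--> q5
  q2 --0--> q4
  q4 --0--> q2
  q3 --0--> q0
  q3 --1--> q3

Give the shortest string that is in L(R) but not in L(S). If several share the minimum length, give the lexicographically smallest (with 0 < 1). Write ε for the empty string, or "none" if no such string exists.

The string 11 is accepted by R but not by S.
No shorter string lies in the difference, and 11 is the lexicographically first length-2 string in L(R) \ L(S).

11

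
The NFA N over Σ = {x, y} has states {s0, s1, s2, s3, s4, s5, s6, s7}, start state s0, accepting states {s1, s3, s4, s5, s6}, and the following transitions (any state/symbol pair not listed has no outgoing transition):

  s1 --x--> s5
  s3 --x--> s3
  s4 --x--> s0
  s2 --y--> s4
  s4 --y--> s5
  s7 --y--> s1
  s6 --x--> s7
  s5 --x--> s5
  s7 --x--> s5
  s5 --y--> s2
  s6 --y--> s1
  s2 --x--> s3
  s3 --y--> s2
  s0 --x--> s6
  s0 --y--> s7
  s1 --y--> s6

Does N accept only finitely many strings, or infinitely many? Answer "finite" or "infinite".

infinite

State s2 is reachable from the start and can reach an accepting state, and it lies on the cycle s2 → s3 → s2.
Traversing that cycle any number of times yields accepted strings of unbounded length, so the language is infinite.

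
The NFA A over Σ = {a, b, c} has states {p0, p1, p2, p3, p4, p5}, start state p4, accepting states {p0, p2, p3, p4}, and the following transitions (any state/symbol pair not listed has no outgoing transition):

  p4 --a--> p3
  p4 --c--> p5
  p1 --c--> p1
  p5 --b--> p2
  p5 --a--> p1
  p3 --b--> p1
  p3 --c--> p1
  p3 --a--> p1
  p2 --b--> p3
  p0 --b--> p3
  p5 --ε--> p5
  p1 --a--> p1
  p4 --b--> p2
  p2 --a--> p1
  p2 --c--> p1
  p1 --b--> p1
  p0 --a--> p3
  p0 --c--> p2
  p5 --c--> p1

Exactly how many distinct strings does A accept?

The useful subgraph on states {p2, p3, p4, p5} is acyclic, so L(A) is finite; the longest accepting path visits 4 useful states, giving maximum string length 3.
Counting accepting paths from p4 by length: 1 of length 0, 2 of length 1, 2 of length 2, 1 of length 3. Total 6.

6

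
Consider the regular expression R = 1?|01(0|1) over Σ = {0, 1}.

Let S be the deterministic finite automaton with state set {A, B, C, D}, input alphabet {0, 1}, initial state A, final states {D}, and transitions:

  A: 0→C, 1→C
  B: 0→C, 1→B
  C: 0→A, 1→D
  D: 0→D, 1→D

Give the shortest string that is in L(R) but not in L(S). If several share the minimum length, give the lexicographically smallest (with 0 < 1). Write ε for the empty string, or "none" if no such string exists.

The empty string ε is accepted by R but not by S.
Since ε is the unique shortest string, it is the required witness.

ε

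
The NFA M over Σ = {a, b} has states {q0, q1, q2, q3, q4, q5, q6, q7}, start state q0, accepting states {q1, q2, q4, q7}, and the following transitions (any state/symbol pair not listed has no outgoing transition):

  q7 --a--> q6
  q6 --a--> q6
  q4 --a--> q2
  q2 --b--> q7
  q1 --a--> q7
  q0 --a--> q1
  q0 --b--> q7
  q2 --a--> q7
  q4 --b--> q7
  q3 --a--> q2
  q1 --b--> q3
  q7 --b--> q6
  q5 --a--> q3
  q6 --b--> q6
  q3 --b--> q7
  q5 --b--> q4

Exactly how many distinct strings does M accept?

The useful subgraph on states {q0, q1, q2, q3, q7} is acyclic, so L(M) is finite; the longest accepting path visits 5 useful states, giving maximum string length 4.
Counting accepting paths from q0 by length: 2 of length 1, 1 of length 2, 2 of length 3, 2 of length 4. Total 7.

7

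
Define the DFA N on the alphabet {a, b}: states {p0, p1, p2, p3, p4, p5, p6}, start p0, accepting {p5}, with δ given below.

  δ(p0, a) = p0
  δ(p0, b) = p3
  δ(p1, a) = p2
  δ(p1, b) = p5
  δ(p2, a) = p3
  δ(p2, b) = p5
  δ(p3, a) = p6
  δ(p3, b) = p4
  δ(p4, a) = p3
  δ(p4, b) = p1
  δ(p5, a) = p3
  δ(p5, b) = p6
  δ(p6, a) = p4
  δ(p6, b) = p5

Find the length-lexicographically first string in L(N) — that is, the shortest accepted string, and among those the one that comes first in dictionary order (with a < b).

A breadth-first search from p0 reaches an accepting state first via the path p0 → p3 → p6 → p5 on input bab.
No string of length < 3 is accepted (BFS exhausts all shorter strings without reaching an accepting state), and bab is the lexicographically least accepting string of length 3.

bab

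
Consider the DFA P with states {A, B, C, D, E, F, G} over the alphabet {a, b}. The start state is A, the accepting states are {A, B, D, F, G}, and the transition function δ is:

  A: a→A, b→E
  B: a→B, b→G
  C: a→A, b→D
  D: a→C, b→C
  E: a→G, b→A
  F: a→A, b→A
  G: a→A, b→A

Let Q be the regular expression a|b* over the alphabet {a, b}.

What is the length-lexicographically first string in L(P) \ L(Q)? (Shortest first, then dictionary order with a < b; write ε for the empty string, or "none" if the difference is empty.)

aa

The string aa is accepted by P but not by Q.
No shorter string lies in the difference, and aa is the lexicographically first length-2 string in L(P) \ L(Q).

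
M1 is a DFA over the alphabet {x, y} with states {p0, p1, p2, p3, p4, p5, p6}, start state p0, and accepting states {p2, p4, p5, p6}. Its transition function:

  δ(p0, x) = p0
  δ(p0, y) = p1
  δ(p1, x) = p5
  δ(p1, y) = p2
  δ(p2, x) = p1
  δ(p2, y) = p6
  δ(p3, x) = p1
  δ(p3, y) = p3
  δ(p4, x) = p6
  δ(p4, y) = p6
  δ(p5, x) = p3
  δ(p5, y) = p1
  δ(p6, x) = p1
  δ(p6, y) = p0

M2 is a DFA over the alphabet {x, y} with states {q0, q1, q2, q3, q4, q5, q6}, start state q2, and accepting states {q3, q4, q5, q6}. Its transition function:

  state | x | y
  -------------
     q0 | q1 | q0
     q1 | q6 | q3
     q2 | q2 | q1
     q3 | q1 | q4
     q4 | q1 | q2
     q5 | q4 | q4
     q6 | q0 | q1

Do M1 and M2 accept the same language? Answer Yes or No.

Yes

Exploring the product automaton M1 × M2 from the start pair (p0, q2), following both machines on each input symbol, reaches 6 state pairs: (p0, q2), (p1, q1), (p5, q6), (p2, q3), (p3, q0), (p6, q4).
M1 accepts in {p2, p4, p5, p6} and M2 accepts in {q3, q4, q5, q6}. In every reachable pair the two components are either both accepting — (p5, q6), (p2, q3), (p6, q4) — or both non-accepting, so no string is accepted by exactly one of the machines: L(M1) \ L(M2) and L(M2) \ L(M1) are both empty.
Hence every string is accepted by M1 iff it is accepted by M2, and the two languages coincide.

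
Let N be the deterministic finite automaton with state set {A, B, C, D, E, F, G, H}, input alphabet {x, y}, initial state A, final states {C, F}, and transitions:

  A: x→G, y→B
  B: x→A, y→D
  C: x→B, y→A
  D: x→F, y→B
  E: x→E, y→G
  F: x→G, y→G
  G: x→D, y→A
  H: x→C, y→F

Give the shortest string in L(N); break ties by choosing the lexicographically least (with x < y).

xxx

A breadth-first search from A reaches an accepting state first via the path A → G → D → F on input xxx.
No string of length < 3 is accepted (BFS exhausts all shorter strings without reaching an accepting state), and xxx is the lexicographically least accepting string of length 3.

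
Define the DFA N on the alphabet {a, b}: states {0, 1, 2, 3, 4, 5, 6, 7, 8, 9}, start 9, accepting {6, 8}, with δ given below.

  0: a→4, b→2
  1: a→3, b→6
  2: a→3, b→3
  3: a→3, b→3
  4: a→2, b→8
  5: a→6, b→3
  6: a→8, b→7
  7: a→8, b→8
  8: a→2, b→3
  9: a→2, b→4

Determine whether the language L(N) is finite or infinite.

finite

The useful states (reachable from 9 and able to reach an accepting state) are {4, 8, 9}.
Restricted to these states the transition graph has no cycle, so every accepting path has bounded length and L is finite.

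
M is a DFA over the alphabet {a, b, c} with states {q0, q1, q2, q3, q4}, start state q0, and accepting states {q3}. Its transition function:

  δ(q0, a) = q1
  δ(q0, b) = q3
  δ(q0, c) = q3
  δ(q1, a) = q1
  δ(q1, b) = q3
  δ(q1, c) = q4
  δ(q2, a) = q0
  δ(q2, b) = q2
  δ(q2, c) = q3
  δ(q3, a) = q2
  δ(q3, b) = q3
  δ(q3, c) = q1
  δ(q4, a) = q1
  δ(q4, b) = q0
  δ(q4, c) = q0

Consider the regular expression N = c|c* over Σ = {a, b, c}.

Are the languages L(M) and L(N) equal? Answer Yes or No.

No

The string b is accepted by M but rejected by N.
So L(M) ≠ L(N).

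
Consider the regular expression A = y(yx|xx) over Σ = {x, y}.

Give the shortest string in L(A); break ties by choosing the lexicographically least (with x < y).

yxx

By inspection of the expression, no string of length less than 3 matches, and yxx is the lexicographically first match of length 3.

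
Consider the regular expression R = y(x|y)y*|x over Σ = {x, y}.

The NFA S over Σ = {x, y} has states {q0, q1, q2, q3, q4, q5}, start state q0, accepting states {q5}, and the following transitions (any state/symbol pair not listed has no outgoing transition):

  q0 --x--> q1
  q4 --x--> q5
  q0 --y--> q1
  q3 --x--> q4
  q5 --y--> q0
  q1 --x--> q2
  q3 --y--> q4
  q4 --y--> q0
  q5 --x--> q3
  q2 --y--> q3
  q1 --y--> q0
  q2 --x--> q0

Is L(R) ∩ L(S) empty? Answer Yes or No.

Yes

Converting the expression R to a DFA (subset construction, then merging equivalent states) gives the minimal DFA with states {r0, r1, r2, r3, r4}, start state r0, accepting states {r1, r4} and transitions r0: x→r1, y→r2; r1: x→r3, y→r3; r2: x→r4, y→r4; r3: x→r3, y→r3; r4: x→r3, y→r4.
Exploring the product automaton R × S from the start pair (r0, q0), following both machines on each input symbol, reaches 14 state pairs: (r0, q0), (r1, q1), (r2, q1), (r3, q2), (r3, q0), (r4, q2), (r4, q0), (r3, q3), (r3, q1), (r4, q3), (r4, q1), (r3, q4), (r4, q4), (r3, q5).
R accepts in {r1, r4} and S accepts in {q5}; no reachable pair has both components accepting, so no string drives both machines to acceptance simultaneously and L(R) ∩ L(S) = ∅.
So no string is accepted by both, and the intersection is empty.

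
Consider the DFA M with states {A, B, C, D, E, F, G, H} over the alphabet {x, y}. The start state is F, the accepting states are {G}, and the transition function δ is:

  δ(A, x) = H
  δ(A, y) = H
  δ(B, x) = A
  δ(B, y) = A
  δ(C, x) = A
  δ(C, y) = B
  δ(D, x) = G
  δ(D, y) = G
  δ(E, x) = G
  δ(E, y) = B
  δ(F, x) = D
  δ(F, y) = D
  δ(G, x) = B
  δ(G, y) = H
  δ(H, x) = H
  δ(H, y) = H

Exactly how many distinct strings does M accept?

The useful subgraph on states {D, F, G} is acyclic, so L(M) is finite; the longest accepting path visits 3 useful states, giving maximum string length 2.
Counting accepting paths from F by length: 4 of length 2. Total 4.

4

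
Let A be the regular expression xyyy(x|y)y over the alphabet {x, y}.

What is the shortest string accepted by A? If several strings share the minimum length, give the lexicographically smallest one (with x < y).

xyyyxy

By inspection of the expression, no string of length less than 6 matches, and xyyyxy is the lexicographically first match of length 6.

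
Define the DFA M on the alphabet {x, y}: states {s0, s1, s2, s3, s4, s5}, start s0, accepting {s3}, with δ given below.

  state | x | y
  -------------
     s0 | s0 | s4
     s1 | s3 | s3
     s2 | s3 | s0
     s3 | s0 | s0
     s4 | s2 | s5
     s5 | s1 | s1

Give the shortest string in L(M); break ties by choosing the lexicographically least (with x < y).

yxx

A breadth-first search from s0 reaches an accepting state first via the path s0 → s4 → s2 → s3 on input yxx.
No string of length < 3 is accepted (BFS exhausts all shorter strings without reaching an accepting state), and yxx is the lexicographically least accepting string of length 3.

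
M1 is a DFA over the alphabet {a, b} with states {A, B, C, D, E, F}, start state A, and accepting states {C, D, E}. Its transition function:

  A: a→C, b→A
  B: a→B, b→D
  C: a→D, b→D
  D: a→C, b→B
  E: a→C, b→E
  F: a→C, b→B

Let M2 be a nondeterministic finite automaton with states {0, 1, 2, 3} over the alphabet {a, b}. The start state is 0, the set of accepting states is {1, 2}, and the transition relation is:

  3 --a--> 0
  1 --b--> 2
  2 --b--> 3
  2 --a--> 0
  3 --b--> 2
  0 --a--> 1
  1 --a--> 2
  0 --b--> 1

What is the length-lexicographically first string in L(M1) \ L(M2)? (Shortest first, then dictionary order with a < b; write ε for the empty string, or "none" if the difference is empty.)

The string aaa is accepted by M1 but not by M2.
No shorter string lies in the difference, and aaa is the lexicographically first length-3 string in L(M1) \ L(M2).

aaa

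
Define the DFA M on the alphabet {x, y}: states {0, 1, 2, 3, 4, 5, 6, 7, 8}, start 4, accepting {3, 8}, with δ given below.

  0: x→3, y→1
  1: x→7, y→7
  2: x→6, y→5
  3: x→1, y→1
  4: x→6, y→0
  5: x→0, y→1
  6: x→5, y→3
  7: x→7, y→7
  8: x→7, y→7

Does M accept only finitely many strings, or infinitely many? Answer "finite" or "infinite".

finite

The useful states (reachable from 4 and able to reach an accepting state) are {0, 3, 4, 5, 6}.
Restricted to these states the transition graph has no cycle, so every accepting path has bounded length and L is finite.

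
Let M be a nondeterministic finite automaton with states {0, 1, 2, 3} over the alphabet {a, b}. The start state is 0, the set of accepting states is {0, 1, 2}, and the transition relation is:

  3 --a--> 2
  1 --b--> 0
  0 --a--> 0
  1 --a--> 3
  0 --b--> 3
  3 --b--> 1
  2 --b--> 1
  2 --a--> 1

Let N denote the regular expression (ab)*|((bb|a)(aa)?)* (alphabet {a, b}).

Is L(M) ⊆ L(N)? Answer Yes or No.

No

The string ba is in L(M) but not in L(N).
So L(M) ⊄ L(N).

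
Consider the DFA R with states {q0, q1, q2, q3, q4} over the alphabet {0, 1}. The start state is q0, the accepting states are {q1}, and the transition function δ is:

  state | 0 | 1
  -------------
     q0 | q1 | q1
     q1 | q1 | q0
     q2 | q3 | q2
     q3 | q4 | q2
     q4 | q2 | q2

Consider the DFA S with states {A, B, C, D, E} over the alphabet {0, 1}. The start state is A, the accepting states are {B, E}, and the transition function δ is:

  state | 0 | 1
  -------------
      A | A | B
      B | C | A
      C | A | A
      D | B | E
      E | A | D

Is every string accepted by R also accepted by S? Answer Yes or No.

No

The string 0 is in L(R) but not in L(S).
So L(R) ⊄ L(S).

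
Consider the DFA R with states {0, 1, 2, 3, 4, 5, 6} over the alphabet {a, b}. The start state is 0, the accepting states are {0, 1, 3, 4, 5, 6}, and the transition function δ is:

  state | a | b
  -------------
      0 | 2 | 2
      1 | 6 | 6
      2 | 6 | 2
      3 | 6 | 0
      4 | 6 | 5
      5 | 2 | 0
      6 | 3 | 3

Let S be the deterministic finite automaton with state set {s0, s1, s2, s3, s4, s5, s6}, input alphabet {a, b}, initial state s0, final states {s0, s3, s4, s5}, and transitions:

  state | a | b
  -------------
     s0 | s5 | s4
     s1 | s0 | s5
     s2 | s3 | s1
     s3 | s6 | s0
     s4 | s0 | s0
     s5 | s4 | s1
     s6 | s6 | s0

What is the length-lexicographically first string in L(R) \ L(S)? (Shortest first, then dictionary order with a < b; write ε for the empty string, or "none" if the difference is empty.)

baab

The string baab is accepted by R but not by S.
No shorter string lies in the difference, and baab is the lexicographically first length-4 string in L(R) \ L(S).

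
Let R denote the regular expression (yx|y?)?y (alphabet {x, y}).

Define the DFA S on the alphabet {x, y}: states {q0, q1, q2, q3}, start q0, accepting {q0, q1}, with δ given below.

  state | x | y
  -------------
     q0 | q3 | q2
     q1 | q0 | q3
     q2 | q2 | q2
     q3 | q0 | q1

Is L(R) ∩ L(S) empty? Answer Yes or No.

Converting the expression R to a DFA (subset construction, then merging equivalent states) gives the minimal DFA with states {r0, r1, r2, r3, r4}, start state r0, accepting states {r2, r4} and transitions r0: x→r1, y→r2; r1: x→r1, y→r1; r2: x→r3, y→r4; r3: x→r1, y→r4; r4: x→r1, y→r1.
Exploring the product automaton R × S from the start pair (r0, q0), following both machines on each input symbol, reaches 8 state pairs: (r0, q0), (r1, q3), (r2, q2), (r1, q0), (r1, q1), (r3, q2), (r4, q2), (r1, q2).
R accepts in {r2, r4} and S accepts in {q0, q1}; no reachable pair has both components accepting, so no string drives both machines to acceptance simultaneously and L(R) ∩ L(S) = ∅.
So no string is accepted by both, and the intersection is empty.

Yes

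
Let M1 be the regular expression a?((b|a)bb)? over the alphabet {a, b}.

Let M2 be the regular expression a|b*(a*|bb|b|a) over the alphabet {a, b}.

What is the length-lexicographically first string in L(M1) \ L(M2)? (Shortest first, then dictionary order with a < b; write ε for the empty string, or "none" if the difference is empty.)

The string abb is accepted by M1 but not by M2.
No shorter string lies in the difference, and abb is the lexicographically first length-3 string in L(M1) \ L(M2).

abb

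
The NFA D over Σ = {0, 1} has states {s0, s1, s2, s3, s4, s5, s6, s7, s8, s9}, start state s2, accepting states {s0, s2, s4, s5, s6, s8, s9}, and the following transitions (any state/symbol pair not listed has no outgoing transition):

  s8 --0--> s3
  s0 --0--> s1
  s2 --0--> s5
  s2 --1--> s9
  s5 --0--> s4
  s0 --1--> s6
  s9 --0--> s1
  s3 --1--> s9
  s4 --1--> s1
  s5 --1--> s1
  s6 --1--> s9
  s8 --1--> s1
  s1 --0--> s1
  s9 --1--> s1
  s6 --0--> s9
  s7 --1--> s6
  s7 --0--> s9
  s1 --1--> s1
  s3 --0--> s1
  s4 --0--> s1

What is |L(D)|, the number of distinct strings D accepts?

4

The useful subgraph on states {s2, s4, s5, s9} is acyclic, so L(D) is finite; the longest accepting path visits 3 useful states, giving maximum string length 2.
Counting accepting paths from s2 by length: 1 of length 0, 2 of length 1, 1 of length 2. Total 4.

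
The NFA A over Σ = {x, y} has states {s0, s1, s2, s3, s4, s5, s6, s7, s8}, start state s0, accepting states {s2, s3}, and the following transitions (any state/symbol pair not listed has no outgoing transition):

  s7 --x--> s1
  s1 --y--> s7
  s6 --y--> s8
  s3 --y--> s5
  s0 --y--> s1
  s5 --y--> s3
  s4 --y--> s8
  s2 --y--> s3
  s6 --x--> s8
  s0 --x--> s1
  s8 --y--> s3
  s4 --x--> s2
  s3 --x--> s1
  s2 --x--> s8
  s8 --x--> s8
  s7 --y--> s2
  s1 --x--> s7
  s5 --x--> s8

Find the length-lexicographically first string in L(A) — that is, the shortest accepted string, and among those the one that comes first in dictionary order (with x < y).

A breadth-first search from s0 reaches an accepting state first via the path s0 → s1 → s7 → s2 on input xxy.
No string of length < 3 is accepted (BFS exhausts all shorter strings without reaching an accepting state), and xxy is the lexicographically least accepting string of length 3.

xxy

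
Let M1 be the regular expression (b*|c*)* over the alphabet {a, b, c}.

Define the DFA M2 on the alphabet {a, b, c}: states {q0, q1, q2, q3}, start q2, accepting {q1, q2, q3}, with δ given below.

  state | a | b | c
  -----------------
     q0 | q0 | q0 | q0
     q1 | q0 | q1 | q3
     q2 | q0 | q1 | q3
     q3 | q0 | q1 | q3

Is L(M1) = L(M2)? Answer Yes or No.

Converting the expression M1 to a DFA (subset construction, then merging equivalent states) gives the minimal DFA with states {r0, r1}, start state r0, accepting states {r0} and transitions r0: a→r1, b→r0, c→r0; r1: a→r1, b→r1, c→r1.
Exploring the product automaton M1 × M2 from the start pair (r0, q2), following both machines on each input symbol, reaches 4 state pairs: (r0, q2), (r1, q0), (r0, q1), (r0, q3).
M1 accepts in {r0} and M2 accepts in {q1, q2, q3}. In every reachable pair the two components are either both accepting — (r0, q2), (r0, q1), (r0, q3) — or both non-accepting, so no string is accepted by exactly one of the machines: L(M1) \ L(M2) and L(M2) \ L(M1) are both empty.
Hence every string is accepted by M1 iff it is accepted by M2, and the two languages coincide.

Yes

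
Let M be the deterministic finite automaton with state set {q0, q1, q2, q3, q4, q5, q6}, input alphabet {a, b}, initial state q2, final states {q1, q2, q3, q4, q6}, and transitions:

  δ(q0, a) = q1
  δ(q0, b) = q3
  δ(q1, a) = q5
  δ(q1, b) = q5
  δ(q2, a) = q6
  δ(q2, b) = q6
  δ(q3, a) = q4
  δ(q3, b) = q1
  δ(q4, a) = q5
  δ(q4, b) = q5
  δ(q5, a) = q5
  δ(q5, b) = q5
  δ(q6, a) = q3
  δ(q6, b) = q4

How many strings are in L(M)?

The useful subgraph on states {q1, q2, q3, q4, q6} is acyclic, so L(M) is finite; the longest accepting path visits 4 useful states, giving maximum string length 3.
Counting accepting paths from q2 by length: 1 of length 0, 2 of length 1, 4 of length 2, 4 of length 3. Total 11.

11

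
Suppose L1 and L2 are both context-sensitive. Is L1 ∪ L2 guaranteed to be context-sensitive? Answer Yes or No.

Yes

A linear-bounded automaton can nondeterministically choose to simulate the LBA for L₁ or the LBA for L₂; equivalently, with disjoint nonterminals, S → S₁ | S₂ added to two noncontracting grammars is still noncontracting.
So the context-sensitive languages are closed under union.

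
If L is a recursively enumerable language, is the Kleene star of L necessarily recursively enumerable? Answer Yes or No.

Dovetail over all factorisations of the input into blocks and all step bounds, running the recogniser for L on every block of a factorisation; accept if some factorisation has all of its blocks accepted.
So the recursively enumerable languages are closed under Kleene star.

Yes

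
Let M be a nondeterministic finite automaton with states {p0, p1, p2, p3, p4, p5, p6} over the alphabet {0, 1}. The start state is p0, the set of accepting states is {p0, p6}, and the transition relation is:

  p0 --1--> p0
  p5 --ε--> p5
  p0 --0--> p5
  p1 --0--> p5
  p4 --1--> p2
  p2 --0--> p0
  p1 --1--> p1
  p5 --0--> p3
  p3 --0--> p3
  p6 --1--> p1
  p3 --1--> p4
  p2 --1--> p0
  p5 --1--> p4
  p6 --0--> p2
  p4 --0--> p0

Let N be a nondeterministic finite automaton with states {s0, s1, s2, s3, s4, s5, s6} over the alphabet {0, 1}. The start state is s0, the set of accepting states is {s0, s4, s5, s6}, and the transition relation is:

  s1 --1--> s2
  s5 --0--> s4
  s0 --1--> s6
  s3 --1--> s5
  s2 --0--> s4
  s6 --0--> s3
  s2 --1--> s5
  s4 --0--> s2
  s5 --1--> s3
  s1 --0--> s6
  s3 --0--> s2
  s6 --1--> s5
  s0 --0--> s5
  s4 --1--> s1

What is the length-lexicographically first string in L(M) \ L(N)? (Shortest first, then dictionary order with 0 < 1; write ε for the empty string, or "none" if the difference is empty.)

The string 010 is accepted by M but not by N.
No shorter string lies in the difference, and 010 is the lexicographically first length-3 string in L(M) \ L(N).

010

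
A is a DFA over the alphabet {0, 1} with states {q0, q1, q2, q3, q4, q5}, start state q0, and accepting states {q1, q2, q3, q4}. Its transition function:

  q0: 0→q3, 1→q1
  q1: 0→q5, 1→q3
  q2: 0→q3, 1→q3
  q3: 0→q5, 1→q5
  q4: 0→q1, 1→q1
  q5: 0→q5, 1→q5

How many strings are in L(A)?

The useful subgraph on states {q0, q1, q3} is acyclic, so L(A) is finite; the longest accepting path visits 3 useful states, giving maximum string length 2.
Counting accepting paths from q0 by length: 2 of length 1, 1 of length 2. Total 3.

3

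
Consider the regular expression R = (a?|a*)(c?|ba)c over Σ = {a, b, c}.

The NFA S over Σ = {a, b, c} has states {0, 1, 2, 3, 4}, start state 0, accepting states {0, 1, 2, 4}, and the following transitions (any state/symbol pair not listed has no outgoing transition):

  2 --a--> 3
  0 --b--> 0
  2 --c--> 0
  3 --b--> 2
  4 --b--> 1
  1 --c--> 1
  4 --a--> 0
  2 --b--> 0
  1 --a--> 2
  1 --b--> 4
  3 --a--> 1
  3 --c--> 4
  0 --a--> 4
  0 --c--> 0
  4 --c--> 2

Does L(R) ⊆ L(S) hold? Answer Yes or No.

Yes

Converting the expression R to a DFA (subset construction, then merging equivalent states) gives the minimal DFA with states {r0, r1, r2, r3, r4, r5}, start state r0, accepting states {r2, r5} and transitions r0: a→r0, b→r1, c→r2; r1: a→r3, b→r4, c→r4; r2: a→r4, b→r4, c→r5; r3: a→r4, b→r4, c→r5; r4: a→r4, b→r4, c→r4; r5: a→r4, b→r4, c→r4.
Exploring the product automaton R × S from the start pair (r0, 0), following both machines on each input symbol, reaches 15 state pairs: (r0, 0), (r0, 4), (r1, 0), (r2, 0), (r1, 1), (r2, 2), (r3, 4), (r4, 0), (r4, 4), (r5, 0), (r3, 2), (r4, 1), (r4, 3), (r5, 2), (r4, 2).
R accepts in {r2, r5} and S accepts in {0, 1, 2, 4}. The reachable pairs whose R-component is accepting are (r2, 0), (r2, 2), (r5, 0), (r5, 2); in each of them the S-component is accepting too, so the product for L(R) \ L(S) (R-component accepting, S-component rejecting) has no reachable accepting pair and the difference is empty.
Hence every string in L(R) is also in L(S).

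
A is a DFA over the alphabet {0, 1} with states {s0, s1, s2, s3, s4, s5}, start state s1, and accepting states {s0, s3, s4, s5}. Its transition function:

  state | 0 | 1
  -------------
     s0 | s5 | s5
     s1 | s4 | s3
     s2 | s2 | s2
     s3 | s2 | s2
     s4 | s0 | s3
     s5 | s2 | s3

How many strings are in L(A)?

8

The useful subgraph on states {s0, s1, s3, s4, s5} is acyclic, so L(A) is finite; the longest accepting path visits 5 useful states, giving maximum string length 4.
Counting accepting paths from s1 by length: 2 of length 1, 2 of length 2, 2 of length 3, 2 of length 4. Total 8.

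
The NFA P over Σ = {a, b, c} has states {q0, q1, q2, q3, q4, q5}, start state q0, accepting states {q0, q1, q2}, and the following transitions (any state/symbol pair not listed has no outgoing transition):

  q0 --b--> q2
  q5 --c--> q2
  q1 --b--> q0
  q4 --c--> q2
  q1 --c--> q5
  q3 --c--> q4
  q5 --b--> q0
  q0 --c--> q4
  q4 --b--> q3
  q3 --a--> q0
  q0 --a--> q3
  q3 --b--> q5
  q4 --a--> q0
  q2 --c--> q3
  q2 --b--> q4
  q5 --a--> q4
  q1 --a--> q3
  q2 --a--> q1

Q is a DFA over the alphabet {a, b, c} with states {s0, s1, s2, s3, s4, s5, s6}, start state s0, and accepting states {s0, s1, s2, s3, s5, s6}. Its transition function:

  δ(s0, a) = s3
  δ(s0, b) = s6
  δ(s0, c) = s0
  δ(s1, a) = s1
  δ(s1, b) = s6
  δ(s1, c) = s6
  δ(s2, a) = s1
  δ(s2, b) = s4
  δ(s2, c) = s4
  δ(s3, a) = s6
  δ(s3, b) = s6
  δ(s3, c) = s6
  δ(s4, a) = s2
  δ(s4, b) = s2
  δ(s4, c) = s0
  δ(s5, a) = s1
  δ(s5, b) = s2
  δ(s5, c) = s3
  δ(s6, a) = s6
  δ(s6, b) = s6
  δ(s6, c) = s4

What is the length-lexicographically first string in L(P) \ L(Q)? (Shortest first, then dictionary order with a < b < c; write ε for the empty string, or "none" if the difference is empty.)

abc

The string abc is accepted by P but not by Q.
No shorter string lies in the difference, and abc is the lexicographically first length-3 string in L(P) \ L(Q).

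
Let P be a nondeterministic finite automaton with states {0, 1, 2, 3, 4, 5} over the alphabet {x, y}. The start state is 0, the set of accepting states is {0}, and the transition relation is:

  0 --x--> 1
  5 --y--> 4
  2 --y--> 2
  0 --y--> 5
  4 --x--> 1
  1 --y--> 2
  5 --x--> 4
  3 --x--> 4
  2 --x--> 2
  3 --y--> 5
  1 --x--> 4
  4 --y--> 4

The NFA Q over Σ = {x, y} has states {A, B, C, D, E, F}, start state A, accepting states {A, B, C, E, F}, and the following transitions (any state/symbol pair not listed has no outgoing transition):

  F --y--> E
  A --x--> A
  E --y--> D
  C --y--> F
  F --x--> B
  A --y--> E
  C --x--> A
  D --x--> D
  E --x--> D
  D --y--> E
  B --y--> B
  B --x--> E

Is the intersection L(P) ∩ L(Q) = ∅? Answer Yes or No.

The empty string ε is accepted by both P and Q.
Hence L(P) ∩ L(Q) ≠ ∅.

No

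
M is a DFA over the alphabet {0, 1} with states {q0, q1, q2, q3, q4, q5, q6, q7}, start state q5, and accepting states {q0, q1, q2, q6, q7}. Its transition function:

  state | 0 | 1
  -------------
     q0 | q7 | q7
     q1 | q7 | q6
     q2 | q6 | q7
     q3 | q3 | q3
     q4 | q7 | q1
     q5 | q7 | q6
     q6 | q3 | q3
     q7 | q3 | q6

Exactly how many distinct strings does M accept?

3

The useful subgraph on states {q5, q6, q7} is acyclic, so L(M) is finite; the longest accepting path visits 3 useful states, giving maximum string length 2.
Counting accepting paths from q5 by length: 2 of length 1, 1 of length 2. Total 3.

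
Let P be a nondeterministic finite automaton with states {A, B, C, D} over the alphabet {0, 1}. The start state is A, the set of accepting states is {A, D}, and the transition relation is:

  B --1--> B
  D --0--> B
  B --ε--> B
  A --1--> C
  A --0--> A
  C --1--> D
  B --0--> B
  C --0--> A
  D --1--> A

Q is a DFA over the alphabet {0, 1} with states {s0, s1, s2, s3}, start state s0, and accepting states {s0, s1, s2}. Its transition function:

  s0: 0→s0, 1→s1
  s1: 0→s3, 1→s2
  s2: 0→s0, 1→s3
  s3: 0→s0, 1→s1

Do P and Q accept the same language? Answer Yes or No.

The string 10 is accepted by P but rejected by Q.
So L(P) ≠ L(Q).

No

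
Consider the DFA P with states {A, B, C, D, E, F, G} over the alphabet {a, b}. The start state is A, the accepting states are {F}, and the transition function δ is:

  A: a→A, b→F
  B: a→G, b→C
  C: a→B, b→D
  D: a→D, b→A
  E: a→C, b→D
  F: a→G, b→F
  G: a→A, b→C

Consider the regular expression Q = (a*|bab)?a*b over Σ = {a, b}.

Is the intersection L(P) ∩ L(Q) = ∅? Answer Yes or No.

No

The string b is accepted by both P and Q.
Hence L(P) ∩ L(Q) ≠ ∅.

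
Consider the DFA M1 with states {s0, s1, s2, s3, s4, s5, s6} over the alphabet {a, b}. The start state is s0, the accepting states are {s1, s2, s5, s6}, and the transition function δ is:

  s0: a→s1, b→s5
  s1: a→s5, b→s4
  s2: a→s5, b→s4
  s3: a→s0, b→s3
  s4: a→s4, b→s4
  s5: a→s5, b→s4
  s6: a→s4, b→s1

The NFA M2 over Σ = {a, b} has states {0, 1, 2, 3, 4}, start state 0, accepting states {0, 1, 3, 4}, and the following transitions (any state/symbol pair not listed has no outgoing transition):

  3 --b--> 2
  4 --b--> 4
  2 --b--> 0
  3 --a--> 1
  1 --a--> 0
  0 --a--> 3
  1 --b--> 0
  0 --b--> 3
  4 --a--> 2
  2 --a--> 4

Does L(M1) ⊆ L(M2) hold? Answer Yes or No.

Yes

Exploring the product automaton M1 × M2 from the start pair (s0, 0), following both machines on each input symbol, reaches 10 state pairs: (s0, 0), (s1, 3), (s5, 3), (s5, 1), (s4, 2), (s5, 0), (s4, 0), (s4, 4), (s4, 3), (s4, 1).
M1 accepts in {s1, s2, s5, s6} and M2 accepts in {0, 1, 3, 4}. The reachable pairs whose M1-component is accepting are (s1, 3), (s5, 3), (s5, 1), (s5, 0); in each of them the M2-component is accepting too, so the product for L(M1) \ L(M2) (M1-component accepting, M2-component rejecting) has no reachable accepting pair and the difference is empty.
Hence every string in L(M1) is also in L(M2).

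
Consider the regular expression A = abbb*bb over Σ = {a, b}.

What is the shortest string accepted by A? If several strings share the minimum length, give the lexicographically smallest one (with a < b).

abbbb

By inspection of the expression, no string of length less than 5 matches, and abbbb is the lexicographically first match of length 5.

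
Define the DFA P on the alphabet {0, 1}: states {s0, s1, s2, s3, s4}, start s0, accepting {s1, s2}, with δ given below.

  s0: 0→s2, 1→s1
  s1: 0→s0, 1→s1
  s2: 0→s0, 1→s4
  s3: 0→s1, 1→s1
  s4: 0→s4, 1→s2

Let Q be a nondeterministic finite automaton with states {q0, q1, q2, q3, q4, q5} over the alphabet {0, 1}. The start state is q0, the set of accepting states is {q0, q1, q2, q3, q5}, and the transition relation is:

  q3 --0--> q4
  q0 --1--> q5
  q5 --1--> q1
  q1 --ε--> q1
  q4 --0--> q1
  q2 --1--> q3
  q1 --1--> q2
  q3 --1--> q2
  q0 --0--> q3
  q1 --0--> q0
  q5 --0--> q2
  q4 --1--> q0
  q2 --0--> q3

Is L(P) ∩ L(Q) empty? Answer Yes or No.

The string 0 is accepted by both P and Q.
Hence L(P) ∩ L(Q) ≠ ∅.

No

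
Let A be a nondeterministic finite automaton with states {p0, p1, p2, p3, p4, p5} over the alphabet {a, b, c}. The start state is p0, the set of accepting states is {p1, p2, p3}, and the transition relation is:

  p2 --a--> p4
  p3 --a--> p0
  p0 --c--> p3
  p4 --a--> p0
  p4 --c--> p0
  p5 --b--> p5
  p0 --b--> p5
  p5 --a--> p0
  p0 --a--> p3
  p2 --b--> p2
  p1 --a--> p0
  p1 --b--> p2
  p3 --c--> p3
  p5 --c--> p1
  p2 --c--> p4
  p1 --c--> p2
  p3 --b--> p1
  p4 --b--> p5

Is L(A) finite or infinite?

infinite

State p0 is reachable from the start and can reach an accepting state, and it lies on the cycle p0 → p3 → p0.
Traversing that cycle any number of times yields accepted strings of unbounded length, so the language is infinite.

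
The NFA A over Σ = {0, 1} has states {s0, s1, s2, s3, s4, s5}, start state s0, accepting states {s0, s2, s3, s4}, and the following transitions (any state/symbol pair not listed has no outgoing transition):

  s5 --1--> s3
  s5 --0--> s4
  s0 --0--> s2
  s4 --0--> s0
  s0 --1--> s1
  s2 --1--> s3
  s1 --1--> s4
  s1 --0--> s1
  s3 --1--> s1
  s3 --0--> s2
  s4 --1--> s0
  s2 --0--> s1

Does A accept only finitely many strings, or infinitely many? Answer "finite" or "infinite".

State s1 is reachable from the start and can reach an accepting state, and it lies on the cycle s1 → s1.
Traversing that cycle any number of times yields accepted strings of unbounded length, so the language is infinite.

infinite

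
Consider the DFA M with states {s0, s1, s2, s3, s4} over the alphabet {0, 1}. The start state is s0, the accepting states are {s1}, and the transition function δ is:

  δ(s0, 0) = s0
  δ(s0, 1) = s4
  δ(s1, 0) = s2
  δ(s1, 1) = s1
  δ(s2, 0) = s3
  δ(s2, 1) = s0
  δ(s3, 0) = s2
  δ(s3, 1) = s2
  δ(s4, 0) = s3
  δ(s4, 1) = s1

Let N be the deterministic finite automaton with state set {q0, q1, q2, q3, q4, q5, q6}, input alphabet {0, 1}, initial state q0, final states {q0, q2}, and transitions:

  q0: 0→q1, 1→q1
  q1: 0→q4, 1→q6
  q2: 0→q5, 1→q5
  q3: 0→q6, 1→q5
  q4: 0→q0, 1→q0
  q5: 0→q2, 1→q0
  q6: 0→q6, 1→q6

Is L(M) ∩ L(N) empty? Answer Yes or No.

Exploring the product automaton M × N from the start pair (s0, q0), following both machines on each input symbol, reaches 17 state pairs: (s0, q0), (s0, q1), (s4, q1), (s0, q4), (s4, q6), (s3, q4), (s1, q6), (s4, q0), (s3, q6), (s2, q0), (s2, q6), (s3, q1), (s1, q1), (s0, q6), (s2, q4), (s3, q0), (s2, q1).
M accepts in {s1} and N accepts in {q0, q2}; no reachable pair has both components accepting, so no string drives both machines to acceptance simultaneously and L(M) ∩ L(N) = ∅.
So no string is accepted by both, and the intersection is empty.

Yes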